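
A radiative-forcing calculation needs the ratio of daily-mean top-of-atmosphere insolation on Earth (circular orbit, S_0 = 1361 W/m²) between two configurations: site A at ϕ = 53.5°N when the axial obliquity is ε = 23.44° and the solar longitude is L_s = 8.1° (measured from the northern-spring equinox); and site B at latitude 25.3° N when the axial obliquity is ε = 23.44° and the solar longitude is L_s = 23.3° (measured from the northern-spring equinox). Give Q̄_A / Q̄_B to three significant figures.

— Configuration A (ϕ=+53.5°):
Solar declination: sin δ = sin ε · sin L_s = sin 23.44° × sin 8.1° = 0.05605, so δ = +3.213°.
cos h₀ = −tan(+53.5°) tan(+3.213°) = -0.0759, h₀ = 1.6467 rad.
Bracket: h₀ sin ϕ sin δ + cos ϕ cos δ sin h₀ = 1.6467×0.80386×0.05605 + 0.59482×0.99843×0.99712 = 0.074194 + 0.592176 = 0.666370.
Q̄ = (S_0/π) × [bracket] = (1361/π) × 0.666370 = 288.68 W/m².
— Configuration B (ϕ=+25.3°):
Solar declination: sin δ = sin ε · sin L_s = sin 23.44° × sin 23.3° = 0.15734, so δ = +9.053°.
cos h₀ = −tan(+25.3°) tan(+9.053°) = -0.0753, h₀ = 1.6462 rad.
Bracket: h₀ sin ϕ sin δ + cos ϕ cos δ sin h₀ = 1.6462×0.42736×0.15734 + 0.90408×0.98754×0.99716 = 0.110692 + 0.890280 = 1.000972.
Q̄ = (S_0/π) × [bracket] = (1361/π) × 1.000972 = 433.64 W/m².
Ratio Q̄_A / Q̄_B = 288.68 / 433.64 = 0.6657.

Q̄_A / Q̄_B ≈ 0.666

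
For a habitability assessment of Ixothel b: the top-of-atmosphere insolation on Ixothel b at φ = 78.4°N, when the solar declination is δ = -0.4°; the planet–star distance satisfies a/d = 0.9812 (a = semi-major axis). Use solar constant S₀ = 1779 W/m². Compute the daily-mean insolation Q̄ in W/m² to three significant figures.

Q̄ ≈ 104 W/m²

cos H₀ = −tan(+78.4°) tan(-0.400°) = 0.0340, H₀ = 1.5368 rad.
Bracket: H₀ sin φ sin δ + cos φ cos δ sin H₀ = 1.5368×0.97958×-0.00698 + 0.20108×0.99998×0.99942 = -0.010508 + 0.200959 = 0.190451.
Inverse-square distance factor (a/d)² = 0.9812² = 0.962753.
Q̄ = (S₀/π) × 0.962753 × [bracket] = (1779/π) × 0.962753 × 0.190451 = 103.8 W/m².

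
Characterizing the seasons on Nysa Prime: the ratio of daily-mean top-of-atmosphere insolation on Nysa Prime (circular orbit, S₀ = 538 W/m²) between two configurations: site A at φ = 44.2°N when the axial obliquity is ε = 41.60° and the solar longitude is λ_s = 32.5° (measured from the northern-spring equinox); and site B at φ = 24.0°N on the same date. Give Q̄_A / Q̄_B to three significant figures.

— Configuration A (φ=+44.2°):
Solar declination: sin δ = sin ε · sin λ_s = sin 41.60° × sin 32.5° = 0.35673, so δ = +20.899°.
cos H₀ = −tan(+44.2°) tan(+20.899°) = -0.3713, H₀ = 1.9512 rad.
Bracket: H₀ sin φ sin δ + cos φ cos δ sin H₀ = 1.9512×0.69717×0.35673 + 0.71691×0.93421×0.92850 = 0.485266 + 0.621858 = 1.107124.
Q̄ = (S₀/π) × [bracket] = (538/π) × 1.107124 = 189.60 W/m².
— Configuration B (φ=+24.0°):
cos H₀ = −tan(+24.0°) tan(+20.899°) = -0.1700, H₀ = 1.7416 rad.
Bracket: H₀ sin φ sin δ + cos φ cos δ sin H₀ = 1.7416×0.40674×0.35673 + 0.91355×0.93421×0.98544 = 0.252700 + 0.841021 = 1.093721.
Q̄ = (S₀/π) × [bracket] = (538/π) × 1.093721 = 187.30 W/m².
Ratio Q̄_A / Q̄_B = 189.60 / 187.30 = 1.012.

Q̄_A / Q̄_B ≈ 1.01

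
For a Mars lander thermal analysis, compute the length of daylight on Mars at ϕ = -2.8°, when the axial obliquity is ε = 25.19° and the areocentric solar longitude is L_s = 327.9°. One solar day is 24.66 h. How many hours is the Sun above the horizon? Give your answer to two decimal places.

12.42 h

sin δ = sin 25.19° × sin 327.9° = -0.22617, so δ = -13.072°.
cos h₀ = −tan ϕ · tan δ = −tan(-2.8°) × tan(-13.072°) = -0.0114, so h₀ = 1.5822 rad = 90.65°.
Daylight = 2h₀/(2π) × 24.66 h = (1.5822/π) × 24.66 = 12.42 h.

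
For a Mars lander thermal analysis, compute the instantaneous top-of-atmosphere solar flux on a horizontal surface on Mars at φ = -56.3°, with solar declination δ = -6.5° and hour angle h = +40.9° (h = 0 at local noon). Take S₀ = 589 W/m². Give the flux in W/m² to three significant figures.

301 W/m²

cos θ_z = sin φ sin δ + cos φ cos δ cos h = 0.094180 + 0.416685 = 0.510865.
Flux = S₀ · cos θ_z = 589 × 0.510865 = 300.9 W/m².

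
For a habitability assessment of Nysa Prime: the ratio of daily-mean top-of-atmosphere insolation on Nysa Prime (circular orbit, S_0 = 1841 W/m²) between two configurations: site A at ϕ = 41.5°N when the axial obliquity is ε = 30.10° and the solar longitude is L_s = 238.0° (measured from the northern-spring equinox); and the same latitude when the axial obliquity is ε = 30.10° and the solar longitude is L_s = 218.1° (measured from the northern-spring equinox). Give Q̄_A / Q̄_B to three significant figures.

Q̄_A / Q̄_B ≈ 0.702

— Configuration A (ϕ=+41.5°):
Solar declination: sin δ = sin ε · sin L_s = sin 30.10° × sin 238.0° = -0.42531, so δ = -25.170°.
cos h₀ = −tan(+41.5°) tan(-25.170°) = 0.4158, h₀ = 1.1420 rad.
Bracket: h₀ sin ϕ sin δ + cos ϕ cos δ sin h₀ = 1.1420×0.66262×-0.42531 + 0.74896×0.90505×0.90948 = -0.321837 + 0.616488 = 0.294651.
Q̄ = (S_0/π) × [bracket] = (1841/π) × 0.294651 = 172.67 W/m².
— Configuration B (ϕ=+41.5°):
Solar declination: sin δ = sin ε · sin L_s = sin 30.10° × sin 218.1° = -0.30945, so δ = -18.026°.
cos h₀ = −tan(+41.5°) tan(-18.026°) = 0.2879, h₀ = 1.2788 rad.
Bracket: h₀ sin ϕ sin δ + cos ϕ cos δ sin h₀ = 1.2788×0.66262×-0.30945 + 0.74896×0.95092×0.95766 = -0.262215 + 0.682046 = 0.419831.
Q̄ = (S_0/π) × [bracket] = (1841/π) × 0.419831 = 246.02 W/m².
Ratio Q̄_A / Q̄_B = 172.67 / 246.02 = 0.7019.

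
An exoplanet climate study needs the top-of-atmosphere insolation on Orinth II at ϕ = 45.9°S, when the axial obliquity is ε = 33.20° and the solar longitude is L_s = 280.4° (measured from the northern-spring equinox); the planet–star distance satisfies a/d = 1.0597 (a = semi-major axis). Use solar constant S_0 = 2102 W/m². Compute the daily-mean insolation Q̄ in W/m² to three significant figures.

Solar declination: sin δ = sin ε · sin L_s = sin 33.20° × sin 280.4° = -0.53857, so δ = -32.586°.
cos h₀ = −tan(-45.9°) tan(-32.586°) = -0.6596, h₀ = 2.2911 rad.
Bracket: h₀ sin ϕ sin δ + cos ϕ cos δ sin h₀ = 2.2911×-0.71813×-0.53857 + 0.69591×0.84258×0.75163 = 0.886113 + 0.440726 = 1.326839.
Inverse-square distance factor (a/d)² = 1.0597² = 1.122964.
Q̄ = (S_0/π) × 1.122964 × [bracket] = (2102/π) × 1.122964 × 1.326839 = 996.9 W/m².

Q̄ ≈ 997 W/m²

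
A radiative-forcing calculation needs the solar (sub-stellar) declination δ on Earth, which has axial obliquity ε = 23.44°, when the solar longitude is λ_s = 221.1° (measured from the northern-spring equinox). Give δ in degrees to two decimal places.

δ = -15.16°

sin δ = sin ε · sin λ_s = sin 23.44° × sin 221.1° = -0.261496.
δ = arcsin(-0.261496) = -15.16°.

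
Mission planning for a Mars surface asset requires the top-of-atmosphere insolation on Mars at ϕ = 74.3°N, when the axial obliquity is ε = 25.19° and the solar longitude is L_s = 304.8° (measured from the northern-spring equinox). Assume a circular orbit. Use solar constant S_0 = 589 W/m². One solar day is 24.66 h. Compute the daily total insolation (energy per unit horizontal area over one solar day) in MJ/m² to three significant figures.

0.00 MJ/m²

Solar declination: sin δ = sin ε · sin L_s = sin 25.19° × sin 304.8° = -0.34950, so δ = -20.457°.
cos h₀ = −tan(+74.3°) tan(-20.457°) = 1.3271 ≥ 1 ⇒ polar night, h₀ = 0 and Q̄ = 0.
Daily total = Q̄ × 24.66 h × 3600 s/h = 0.00 MJ/m².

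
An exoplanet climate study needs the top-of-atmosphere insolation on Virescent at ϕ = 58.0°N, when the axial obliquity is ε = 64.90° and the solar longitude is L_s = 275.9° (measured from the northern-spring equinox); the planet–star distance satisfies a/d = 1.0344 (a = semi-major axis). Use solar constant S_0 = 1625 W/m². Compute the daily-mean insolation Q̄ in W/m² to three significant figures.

Solar declination: sin δ = sin ε · sin L_s = sin 64.90° × sin 275.9° = -0.90077, so δ = -64.260°.
cos h₀ = −tan(+58.0°) tan(-64.260°) = 3.3193 ≥ 1 ⇒ polar night, h₀ = 0 and Q̄ = 0.
Inverse-square distance factor (a/d)² = 1.0344² = 1.069983.

Q̄ ≈ 0.00 W/m²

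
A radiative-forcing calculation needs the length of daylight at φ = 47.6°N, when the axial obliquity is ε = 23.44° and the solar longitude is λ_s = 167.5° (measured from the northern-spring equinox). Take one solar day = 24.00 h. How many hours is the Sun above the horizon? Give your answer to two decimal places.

12.72 h

Solar declination: sin δ = sin ε · sin λ_s = sin 23.44° × sin 167.5° = 0.08610, so δ = +4.939°.
cos H₀ = −tan φ · tan δ = −tan(+47.6°) × tan(+4.939°) = -0.0946, so H₀ = 1.6656 rad = 95.43°.
Daylight = 2H₀/(2π) × 24.00 h = (1.6656/π) × 24.00 = 12.72 h.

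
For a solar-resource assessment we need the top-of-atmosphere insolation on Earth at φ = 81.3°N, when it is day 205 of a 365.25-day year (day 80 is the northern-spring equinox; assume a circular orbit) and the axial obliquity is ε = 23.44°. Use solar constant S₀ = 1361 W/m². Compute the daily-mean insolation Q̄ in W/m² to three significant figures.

Solar longitude: λ_s = 360° × (205 − 80)/365.25 = 123.203°.
sin δ = sin 23.44° × sin 123.203° = 0.33284, so δ = +19.441°.
cos H₀ = −tan(+81.3°) tan(+19.441°) = -2.3067 ≤ −1 ⇒ polar day, H₀ = π.
Bracket: H₀ sin φ sin δ + cos φ cos δ sin H₀ = 3.1416×0.98849×0.33284 + 0.15126×0.94298×0.00000 = 1.033615 + 0.000000 = 1.033615.
Q̄ = (S₀/π) × [bracket] = (1361/π) × 1.033615 = 447.8 W/m².

Q̄ ≈ 448 W/m²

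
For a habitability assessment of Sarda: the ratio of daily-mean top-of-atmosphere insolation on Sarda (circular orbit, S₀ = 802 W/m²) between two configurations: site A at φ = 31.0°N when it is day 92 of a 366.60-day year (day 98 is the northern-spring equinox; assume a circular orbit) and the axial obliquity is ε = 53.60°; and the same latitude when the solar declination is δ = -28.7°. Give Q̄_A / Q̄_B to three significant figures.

— Configuration A (φ=+31.0°):
Solar longitude: λ_s = 360° × (92 − 98)/366.60 = -5.892°, i.e. -5.892° + 360° = 354.108°.
sin δ = sin 53.60° × sin 354.108° = -0.08263, so δ = -4.739°.
cos H₀ = −tan(+31.0°) tan(-4.739°) = 0.0498, H₀ = 1.5210 rad.
Bracket: H₀ sin φ sin δ + cos φ cos δ sin H₀ = 1.5210×0.51504×-0.08263 + 0.85717×0.99658×0.99876 = -0.064730 + 0.853179 = 0.788449.
Q̄ = (S₀/π) × [bracket] = (802/π) × 0.788449 = 201.28 W/m².
— Configuration B (φ=+31.0°):
cos H₀ = −tan(+31.0°) tan(-28.700°) = 0.3290, H₀ = 1.2356 rad.
Bracket: H₀ sin φ sin δ + cos φ cos δ sin H₀ = 1.2356×0.51504×-0.48022 + 0.85717×0.87715×0.94434 = -0.305604 + 0.710018 = 0.404414.
Q̄ = (S₀/π) × [bracket] = (802/π) × 0.404414 = 103.24 W/m².
Ratio Q̄_A / Q̄_B = 201.28 / 103.24 = 1.950.

Q̄_A / Q̄_B ≈ 1.95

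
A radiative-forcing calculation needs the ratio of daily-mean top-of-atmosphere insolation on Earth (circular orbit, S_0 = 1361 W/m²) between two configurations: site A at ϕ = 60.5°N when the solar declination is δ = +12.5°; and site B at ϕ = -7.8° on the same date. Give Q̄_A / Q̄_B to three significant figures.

— Configuration A (ϕ=+60.5°):
cos h₀ = −tan(+60.5°) tan(+12.500°) = -0.3918, h₀ = 1.9734 rad.
Bracket: h₀ sin ϕ sin δ + cos ϕ cos δ sin h₀ = 1.9734×0.87036×0.21644 + 0.49242×0.97630×0.92003 = 0.371751 + 0.442304 = 0.814055.
Q̄ = (S_0/π) × [bracket] = (1361/π) × 0.814055 = 352.66 W/m².
— Configuration B (ϕ=-7.8°):
cos h₀ = −tan(-7.8°) tan(+12.500°) = 0.0304, h₀ = 1.5404 rad.
Bracket: h₀ sin ϕ sin δ + cos ϕ cos δ sin h₀ = 1.5404×-0.13572×0.21644 + 0.99075×0.97630×0.99954 = -0.045250 + 0.966824 = 0.921574.
Q̄ = (S_0/π) × [bracket] = (1361/π) × 0.921574 = 399.24 W/m².
Ratio Q̄_A / Q̄_B = 352.66 / 399.24 = 0.8833.

Q̄_A / Q̄_B ≈ 0.883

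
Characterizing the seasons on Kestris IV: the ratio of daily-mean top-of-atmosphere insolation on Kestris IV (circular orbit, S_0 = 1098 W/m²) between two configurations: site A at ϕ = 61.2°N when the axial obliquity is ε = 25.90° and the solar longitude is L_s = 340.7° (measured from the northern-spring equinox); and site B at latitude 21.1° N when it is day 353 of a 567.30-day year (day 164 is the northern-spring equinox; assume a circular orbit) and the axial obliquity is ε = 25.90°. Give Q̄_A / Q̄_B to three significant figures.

Q̄_A / Q̄_B ≈ 0.271

— Configuration A (ϕ=+61.2°):
Solar declination: sin δ = sin ε · sin L_s = sin 25.90° × sin 340.7° = -0.14437, so δ = -8.301°.
cos h₀ = −tan(+61.2°) tan(-8.301°) = 0.2654, h₀ = 1.3022 rad.
Bracket: h₀ sin ϕ sin δ + cos ϕ cos δ sin h₀ = 1.3022×0.87631×-0.14437 + 0.48175×0.98952×0.96414 = -0.164745 + 0.459607 = 0.294862.
Q̄ = (S_0/π) × [bracket] = (1098/π) × 0.294862 = 103.06 W/m².
— Configuration B (ϕ=+21.1°):
Solar longitude: L_s = 360° × (353 − 164)/567.30 = 119.937°.
sin δ = sin 25.90° × sin 119.937° = 0.37852, so δ = +22.242°.
cos h₀ = −tan(+21.1°) tan(+22.242°) = -0.1578, h₀ = 1.7293 rad.
Bracket: h₀ sin ϕ sin δ + cos ϕ cos δ sin h₀ = 1.7293×0.36000×0.37852 + 0.93295×0.92559×0.98747 = 0.235647 + 0.852709 = 1.088356.
Q̄ = (S_0/π) × [bracket] = (1098/π) × 1.088356 = 380.39 W/m².
Ratio Q̄_A / Q̄_B = 103.06 / 380.39 = 0.2709.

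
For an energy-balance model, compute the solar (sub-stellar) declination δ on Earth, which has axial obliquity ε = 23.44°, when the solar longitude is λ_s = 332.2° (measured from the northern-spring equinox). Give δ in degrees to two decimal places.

δ = -10.69°

sin δ = sin ε · sin λ_s = sin 23.44° × sin 332.2° = -0.185523.
δ = arcsin(-0.185523) = -10.69°.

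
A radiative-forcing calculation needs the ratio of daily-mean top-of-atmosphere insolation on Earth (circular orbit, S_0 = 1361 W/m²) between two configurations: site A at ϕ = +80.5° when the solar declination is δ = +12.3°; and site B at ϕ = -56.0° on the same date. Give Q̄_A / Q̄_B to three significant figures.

Q̄_A / Q̄_B ≈ 2.22

— Configuration A (ϕ=+80.5°):
cos h₀ = −tan(+80.5°) tan(+12.300°) = -1.3029 ≤ −1 ⇒ polar day, h₀ = π.
Bracket: h₀ sin ϕ sin δ + cos ϕ cos δ sin h₀ = 3.1416×0.98629×0.21303 + 0.16505×0.97705×0.00000 = 0.660080 + 0.000000 = 0.660080.
Q̄ = (S_0/π) × [bracket] = (1361/π) × 0.660080 = 285.96 W/m².
— Configuration B (ϕ=-56.0°):
cos h₀ = −tan(-56.0°) tan(+12.300°) = 0.3233, h₀ = 1.2416 rad.
Bracket: h₀ sin ϕ sin δ + cos ϕ cos δ sin h₀ = 1.2416×-0.82904×0.21303 + 0.55919×0.97705×0.94631 = -0.219279 + 0.517023 = 0.297744.
Q̄ = (S_0/π) × [bracket] = (1361/π) × 0.297744 = 128.99 W/m².
Ratio Q̄_A / Q̄_B = 285.96 / 128.99 = 2.217.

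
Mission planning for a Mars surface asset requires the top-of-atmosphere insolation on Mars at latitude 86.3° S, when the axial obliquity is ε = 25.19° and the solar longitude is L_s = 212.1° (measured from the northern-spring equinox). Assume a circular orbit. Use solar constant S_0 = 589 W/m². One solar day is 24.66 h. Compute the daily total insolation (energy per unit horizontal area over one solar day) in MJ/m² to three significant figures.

Solar declination: sin δ = sin ε · sin L_s = sin 25.19° × sin 212.1° = -0.22617, so δ = -13.072°.
cos h₀ = −tan(-86.3°) tan(-13.072°) = -3.5906 ≤ −1 ⇒ polar day, h₀ = π.
Bracket: h₀ sin ϕ sin δ + cos ϕ cos δ sin h₀ = 3.1416×-0.99792×-0.22617 + 0.06453×0.97409×0.00000 = 0.709058 + 0.000000 = 0.709058.
Q̄ = (S_0/π) × [bracket] = (589/π) × 0.709058 = 132.94 W/m².
Daily total = Q̄ × 24.66 h × 3600 s/h = 132.94 × 24.66 × 3600 / 10⁶ = 11.80 MJ/m².

11.8 MJ/m²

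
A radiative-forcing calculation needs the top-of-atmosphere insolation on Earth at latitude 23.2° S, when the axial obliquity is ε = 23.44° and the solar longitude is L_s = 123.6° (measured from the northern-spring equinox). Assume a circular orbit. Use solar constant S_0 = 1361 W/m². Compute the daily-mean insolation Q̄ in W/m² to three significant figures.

Solar declination: sin δ = sin ε · sin L_s = sin 23.44° × sin 123.6° = 0.33133, so δ = +19.349°.
cos h₀ = −tan(-23.2°) tan(+19.349°) = 0.1505, h₀ = 1.4197 rad.
Bracket: h₀ sin ϕ sin δ + cos ϕ cos δ sin h₀ = 1.4197×-0.39394×0.33133 + 0.91914×0.94352×0.98861 = -0.185305 + 0.857349 = 0.672044.
Q̄ = (S_0/π) × [bracket] = (1361/π) × 0.672044 = 291.1 W/m².

Q̄ ≈ 291 W/m²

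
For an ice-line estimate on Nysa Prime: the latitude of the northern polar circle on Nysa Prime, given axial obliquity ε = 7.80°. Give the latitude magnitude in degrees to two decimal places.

82.20°

The polar circle is the lowest latitude that experiences at least one full rotation of continuous daylight at the northern-summer solstice; it lies at |φ| = 90° − ε = 90° − 7.80° = 82.20°.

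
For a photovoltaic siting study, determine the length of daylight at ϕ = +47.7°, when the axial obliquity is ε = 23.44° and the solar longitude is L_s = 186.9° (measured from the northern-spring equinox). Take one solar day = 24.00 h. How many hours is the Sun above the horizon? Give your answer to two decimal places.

Solar declination: sin δ = sin ε · sin L_s = sin 23.44° × sin 186.9° = -0.04779, so δ = -2.739°.
cos h₀ = −tan ϕ · tan δ = −tan(+47.7°) × tan(-2.739°) = 0.0526, so h₀ = 1.5182 rad = 86.99°.
Daylight = 2h₀/(2π) × 24.00 h = (1.5182/π) × 24.00 = 11.60 h.

11.60 h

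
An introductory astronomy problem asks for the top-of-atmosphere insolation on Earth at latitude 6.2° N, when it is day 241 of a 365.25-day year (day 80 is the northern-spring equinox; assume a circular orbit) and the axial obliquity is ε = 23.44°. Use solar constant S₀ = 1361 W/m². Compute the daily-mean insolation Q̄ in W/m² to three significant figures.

Solar longitude: λ_s = 360° × (241 − 80)/365.25 = 158.686°.
sin δ = sin 23.44° × sin 158.686° = 0.14459, so δ = +8.313°.
cos H₀ = −tan(+6.2°) tan(+8.313°) = -0.0159, H₀ = 1.5867 rad.
Bracket: H₀ sin φ sin δ + cos φ cos δ sin H₀ = 1.5867×0.10800×0.14459 + 0.99415×0.98949×0.99987 = 0.024777 + 0.983574 = 1.008351.
Q̄ = (S₀/π) × [bracket] = (1361/π) × 1.008351 = 436.8 W/m².

Q̄ ≈ 437 W/m²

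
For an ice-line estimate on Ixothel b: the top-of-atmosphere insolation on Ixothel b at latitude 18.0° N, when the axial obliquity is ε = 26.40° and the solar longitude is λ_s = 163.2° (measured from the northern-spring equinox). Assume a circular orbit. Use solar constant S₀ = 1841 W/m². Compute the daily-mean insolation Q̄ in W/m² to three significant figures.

Solar declination: sin δ = sin ε · sin λ_s = sin 26.40° × sin 163.2° = 0.12851, so δ = +7.384°.
cos H₀ = −tan(+18.0°) tan(+7.384°) = -0.0421, H₀ = 1.6129 rad.
Bracket: H₀ sin φ sin δ + cos φ cos δ sin H₀ = 1.6129×0.30902×0.12851 + 0.95106×0.99171×0.99911 = 0.064052 + 0.942336 = 1.006388.
Q̄ = (S₀/π) × [bracket] = (1841/π) × 1.006388 = 589.8 W/m².

Q̄ ≈ 590 W/m²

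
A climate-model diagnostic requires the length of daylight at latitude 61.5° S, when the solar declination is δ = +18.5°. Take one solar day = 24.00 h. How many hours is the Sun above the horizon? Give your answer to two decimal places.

6.93 h

cos h₀ = −tan ϕ · tan δ = −tan(-61.5°) × tan(+18.500°) = 0.6162, so h₀ = 0.9068 rad = 51.96°.
Daylight = 2h₀/(2π) × 24.00 h = (0.9068/π) × 24.00 = 6.93 h.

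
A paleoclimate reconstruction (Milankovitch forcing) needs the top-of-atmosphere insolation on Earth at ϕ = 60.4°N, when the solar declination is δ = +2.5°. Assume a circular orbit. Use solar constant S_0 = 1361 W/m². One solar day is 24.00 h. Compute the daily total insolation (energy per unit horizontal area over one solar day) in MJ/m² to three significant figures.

20.8 MJ/m²

cos h₀ = −tan(+60.4°) tan(+2.500°) = -0.0769, h₀ = 1.6477 rad.
Bracket: h₀ sin ϕ sin δ + cos ϕ cos δ sin h₀ = 1.6477×0.86949×0.04362 + 0.49394×0.99905×0.99704 = 0.062493 + 0.492010 = 0.554503.
Q̄ = (S_0/π) × [bracket] = (1361/π) × 0.554503 = 240.22 W/m².
Daily total = Q̄ × 24.00 h × 3600 s/h = 240.22 × 24.00 × 3600 / 10⁶ = 20.76 MJ/m².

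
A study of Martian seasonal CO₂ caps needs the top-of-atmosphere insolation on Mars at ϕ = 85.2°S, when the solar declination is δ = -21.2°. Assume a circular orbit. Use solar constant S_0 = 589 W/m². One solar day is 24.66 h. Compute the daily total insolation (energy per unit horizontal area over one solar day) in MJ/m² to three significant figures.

cos h₀ = −tan(-85.2°) tan(-21.200°) = -4.6191 ≤ −1 ⇒ polar day, h₀ = π.
Bracket: h₀ sin ϕ sin δ + cos ϕ cos δ sin h₀ = 3.1416×-0.99649×-0.36162 + 0.08368×0.93232×0.00000 = 1.132078 + 0.000000 = 1.132078.
Q̄ = (S_0/π) × [bracket] = (589/π) × 1.132078 = 212.25 W/m².
Daily total = Q̄ × 24.66 h × 3600 s/h = 212.25 × 24.66 × 3600 / 10⁶ = 18.84 MJ/m².

18.8 MJ/m²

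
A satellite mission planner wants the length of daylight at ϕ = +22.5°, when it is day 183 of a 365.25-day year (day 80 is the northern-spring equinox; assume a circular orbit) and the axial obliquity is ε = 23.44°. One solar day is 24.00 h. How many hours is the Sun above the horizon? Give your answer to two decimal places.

Solar longitude: L_s = 360° × (183 − 80)/365.25 = 101.520°.
sin δ = sin 23.44° × sin 101.520° = 0.38978, so δ = +22.941°.
cos h₀ = −tan ϕ · tan δ = −tan(+22.5°) × tan(+22.941°) = -0.1753, so h₀ = 1.7470 rad = 100.10°.
Daylight = 2h₀/(2π) × 24.00 h = (1.7470/π) × 24.00 = 13.35 h.

13.35 h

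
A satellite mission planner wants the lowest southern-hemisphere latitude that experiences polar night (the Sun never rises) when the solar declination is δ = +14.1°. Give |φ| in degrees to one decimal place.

|φ| = 75.9°

Polar night requires cos H₀ = −tan φ tan δ ≥ 1, i.e. tan φ tan δ ≤ −1.
The boundary is |tan φ| · |tan δ| = 1, so |φ| = 90° − |δ| = 90° − 14.1° = 75.9° in the southern hemisphere.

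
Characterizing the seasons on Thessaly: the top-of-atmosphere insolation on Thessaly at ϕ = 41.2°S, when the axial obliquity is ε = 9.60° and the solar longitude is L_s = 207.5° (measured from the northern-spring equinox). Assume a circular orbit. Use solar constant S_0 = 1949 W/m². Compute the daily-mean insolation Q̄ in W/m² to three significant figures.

Solar declination: sin δ = sin ε · sin L_s = sin 9.60° × sin 207.5° = -0.07701, so δ = -4.416°.
cos h₀ = −tan(-41.2°) tan(-4.416°) = -0.0676, h₀ = 1.6385 rad.
Bracket: h₀ sin ϕ sin δ + cos ϕ cos δ sin h₀ = 1.6385×-0.65869×-0.07701 + 0.75241×0.99703×0.99771 = 0.083114 + 0.748457 = 0.831571.
Q̄ = (S_0/π) × [bracket] = (1949/π) × 0.831571 = 515.9 W/m².

Q̄ ≈ 516 W/m²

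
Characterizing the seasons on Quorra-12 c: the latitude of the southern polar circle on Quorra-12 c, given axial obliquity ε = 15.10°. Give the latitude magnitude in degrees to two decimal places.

The polar circle is the lowest latitude that experiences at least one full rotation of continuous darkness at the northern-summer solstice; it lies at |φ| = 90° − ε = 90° − 15.10° = 74.90°.

74.90°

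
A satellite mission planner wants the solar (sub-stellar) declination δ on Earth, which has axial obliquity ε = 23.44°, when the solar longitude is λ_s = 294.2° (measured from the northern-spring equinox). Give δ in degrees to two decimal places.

δ = -21.27°

sin δ = sin ε · sin λ_s = sin 23.44° × sin 294.2° = -0.362831.
δ = arcsin(-0.362831) = -21.27°.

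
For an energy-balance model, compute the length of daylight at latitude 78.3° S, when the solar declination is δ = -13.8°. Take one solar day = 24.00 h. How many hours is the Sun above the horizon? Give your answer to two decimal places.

Sunrise equation: cos H₀ = −tan φ · tan δ = -1.1861 ≤ −1, so the Sun never sets (polar day) and H₀ = π.
Daylight = 2H₀/(2π) × 24.00 h = (3.1416/π) × 24.00 = 24.00 h.

24.00 h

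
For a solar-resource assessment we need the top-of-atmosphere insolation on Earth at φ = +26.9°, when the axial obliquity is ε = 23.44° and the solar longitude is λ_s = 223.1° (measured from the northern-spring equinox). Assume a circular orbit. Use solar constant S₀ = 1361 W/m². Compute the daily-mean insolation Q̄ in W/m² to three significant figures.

Solar declination: sin δ = sin ε · sin λ_s = sin 23.44° × sin 223.1° = -0.27180, so δ = -15.771°.
cos H₀ = −tan(+26.9°) tan(-15.771°) = 0.1433, H₀ = 1.4270 rad.
Bracket: H₀ sin φ sin δ + cos φ cos δ sin H₀ = 1.4270×0.45243×-0.27180 + 0.89180×0.96235×0.98968 = -0.175479 + 0.849367 = 0.673888.
Q̄ = (S₀/π) × [bracket] = (1361/π) × 0.673888 = 291.9 W/m².

Q̄ ≈ 292 W/m²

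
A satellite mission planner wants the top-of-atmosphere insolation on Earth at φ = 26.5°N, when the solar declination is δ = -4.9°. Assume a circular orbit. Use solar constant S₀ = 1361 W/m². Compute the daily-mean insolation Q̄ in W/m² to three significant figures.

cos H₀ = −tan(+26.5°) tan(-4.900°) = 0.0427, H₀ = 1.5280 rad.
Bracket: H₀ sin φ sin δ + cos φ cos δ sin H₀ = 1.5280×0.44620×-0.08542 + 0.89493×0.99635×0.99909 = -0.058239 + 0.890852 = 0.832613.
Q̄ = (S₀/π) × [bracket] = (1361/π) × 0.832613 = 360.7 W/m².

Q̄ ≈ 361 W/m²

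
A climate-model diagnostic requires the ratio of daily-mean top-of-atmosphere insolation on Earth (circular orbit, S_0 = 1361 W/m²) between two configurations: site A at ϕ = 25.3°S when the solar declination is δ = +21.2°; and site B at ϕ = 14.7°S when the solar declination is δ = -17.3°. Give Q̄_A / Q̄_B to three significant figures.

— Configuration A (ϕ=-25.3°):
cos h₀ = −tan(-25.3°) tan(+21.200°) = 0.1833, h₀ = 1.3864 rad.
Bracket: h₀ sin ϕ sin δ + cos ϕ cos δ sin h₀ = 1.3864×-0.42736×0.36162 + 0.90408×0.93232×0.98305 = -0.214257 + 0.828605 = 0.614348.
Q̄ = (S_0/π) × [bracket] = (1361/π) × 0.614348 = 266.15 W/m².
— Configuration B (ϕ=-14.7°):
cos h₀ = −tan(-14.7°) tan(-17.300°) = -0.0817, h₀ = 1.6526 rad.
Bracket: h₀ sin ϕ sin δ + cos ϕ cos δ sin h₀ = 1.6526×-0.25376×-0.29737 + 0.96727×0.95476×0.99666 = 0.124706 + 0.920426 = 1.045132.
Q̄ = (S_0/π) × [bracket] = (1361/π) × 1.045132 = 452.77 W/m².
Ratio Q̄_A / Q̄_B = 266.15 / 452.77 = 0.5878.

Q̄_A / Q̄_B ≈ 0.588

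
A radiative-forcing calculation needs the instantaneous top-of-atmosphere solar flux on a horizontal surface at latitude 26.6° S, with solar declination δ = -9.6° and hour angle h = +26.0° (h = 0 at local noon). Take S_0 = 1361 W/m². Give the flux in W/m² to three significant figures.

cos θ_z = sin ϕ sin δ + cos ϕ cos δ cos h = 0.074672 + 0.792406 = 0.867078.
Flux = S_0 · cos θ_z = 1361 × 0.867078 = 1180 W/m².

1.18e+03 W/m²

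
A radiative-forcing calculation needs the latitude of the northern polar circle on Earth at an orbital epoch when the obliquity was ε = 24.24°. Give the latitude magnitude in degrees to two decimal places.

65.76°

The polar circle is the lowest latitude that experiences at least one full rotation of continuous daylight at the northern-summer solstice; it lies at |ϕ| = 90° − ε = 90° − 24.24° = 65.76°.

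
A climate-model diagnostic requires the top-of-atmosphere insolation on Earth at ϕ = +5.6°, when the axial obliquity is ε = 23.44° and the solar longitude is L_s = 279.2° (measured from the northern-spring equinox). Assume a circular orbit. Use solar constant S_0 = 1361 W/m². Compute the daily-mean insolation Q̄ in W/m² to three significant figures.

Solar declination: sin δ = sin ε · sin L_s = sin 23.44° × sin 279.2° = -0.39267, so δ = -23.121°.
cos h₀ = −tan(+5.6°) tan(-23.121°) = 0.0419, h₀ = 1.5289 rad.
Bracket: h₀ sin ϕ sin δ + cos ϕ cos δ sin h₀ = 1.5289×0.09758×-0.39267 + 0.99523×0.91968×0.99912 = -0.058582 + 0.914488 = 0.855906.
Q̄ = (S_0/π) × [bracket] = (1361/π) × 0.855906 = 370.8 W/m².

Q̄ ≈ 371 W/m²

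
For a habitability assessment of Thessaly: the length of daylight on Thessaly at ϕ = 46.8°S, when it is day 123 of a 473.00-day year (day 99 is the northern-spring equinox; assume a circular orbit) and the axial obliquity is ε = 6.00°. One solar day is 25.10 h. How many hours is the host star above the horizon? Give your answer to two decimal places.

12.27 h

Solar longitude: L_s = 360° × (123 − 99)/473.00 = 18.266°.
sin δ = sin 6.00° × sin 18.266° = 0.03276, so δ = +1.878°.
cos h₀ = −tan ϕ · tan δ = −tan(-46.8°) × tan(+1.878°) = 0.0349, so h₀ = 1.5359 rad = 88.00°.
Daylight = 2h₀/(2π) × 25.10 h = (1.5359/π) × 25.10 = 12.27 h.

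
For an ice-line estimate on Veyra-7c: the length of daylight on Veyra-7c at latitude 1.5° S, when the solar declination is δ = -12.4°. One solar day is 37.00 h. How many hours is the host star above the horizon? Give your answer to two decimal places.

18.57 h

cos H₀ = −tan φ · tan δ = −tan(-1.5°) × tan(-12.400°) = -0.0058, so H₀ = 1.5766 rad = 90.33°.
Daylight = 2H₀/(2π) × 37.00 h = (1.5766/π) × 37.00 = 18.57 h.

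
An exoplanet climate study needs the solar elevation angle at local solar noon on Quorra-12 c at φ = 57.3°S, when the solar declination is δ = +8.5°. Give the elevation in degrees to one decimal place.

At local noon the hour angle is zero, so the zenith angle equals |φ − δ| = |-57.3° − (+8.500°)| = 65.800°.
Elevation = 90° − 65.800° = 24.2°.

24.2°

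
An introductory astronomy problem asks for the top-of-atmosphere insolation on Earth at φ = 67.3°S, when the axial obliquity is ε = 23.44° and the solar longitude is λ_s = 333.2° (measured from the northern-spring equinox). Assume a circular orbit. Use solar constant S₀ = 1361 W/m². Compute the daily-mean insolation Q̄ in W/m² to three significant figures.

Solar declination: sin δ = sin ε · sin λ_s = sin 23.44° × sin 333.2° = -0.17935, so δ = -10.332°.
cos H₀ = −tan(-67.3°) tan(-10.332°) = -0.4358, H₀ = 2.0218 rad.
Bracket: H₀ sin φ sin δ + cos φ cos δ sin H₀ = 2.0218×-0.92254×-0.17935 + 0.38591×0.98378×0.90003 = 0.334522 + 0.341697 = 0.676219.
Q̄ = (S₀/π) × [bracket] = (1361/π) × 0.676219 = 293.0 W/m².

Q̄ ≈ 293 W/m²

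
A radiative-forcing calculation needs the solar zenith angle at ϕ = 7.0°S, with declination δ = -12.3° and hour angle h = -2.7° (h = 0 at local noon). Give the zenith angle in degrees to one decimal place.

cos θ_z = sin ϕ sin δ + cos ϕ cos δ cos h = 0.025962 + 0.968686 = 0.994648.
θ_z = arccos(0.994648) = 5.9°.

θ_z = 5.9°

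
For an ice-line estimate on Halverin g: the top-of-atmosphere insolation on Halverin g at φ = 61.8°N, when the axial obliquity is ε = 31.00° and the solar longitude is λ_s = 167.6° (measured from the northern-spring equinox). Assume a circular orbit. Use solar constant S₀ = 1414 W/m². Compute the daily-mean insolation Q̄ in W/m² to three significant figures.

Solar declination: sin δ = sin ε · sin λ_s = sin 31.00° × sin 167.6° = 0.11060, so δ = +6.350°.
cos H₀ = −tan(+61.8°) tan(+6.350°) = -0.2075, H₀ = 1.7799 rad.
Bracket: H₀ sin φ sin δ + cos φ cos δ sin H₀ = 1.7799×0.88130×0.11060 + 0.47255×0.99387×0.97823 = 0.173490 + 0.459429 = 0.632919.
Q̄ = (S₀/π) × [bracket] = (1414/π) × 0.632919 = 284.9 W/m².

Q̄ ≈ 285 W/m²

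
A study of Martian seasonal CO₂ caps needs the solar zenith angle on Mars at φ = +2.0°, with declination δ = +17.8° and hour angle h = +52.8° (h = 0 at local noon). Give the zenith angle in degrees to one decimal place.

θ_z = 54.1°

cos θ_z = sin φ sin δ + cos φ cos δ cos h = 0.010669 + 0.575306 = 0.585975.
θ_z = arccos(0.585975) = 54.1°.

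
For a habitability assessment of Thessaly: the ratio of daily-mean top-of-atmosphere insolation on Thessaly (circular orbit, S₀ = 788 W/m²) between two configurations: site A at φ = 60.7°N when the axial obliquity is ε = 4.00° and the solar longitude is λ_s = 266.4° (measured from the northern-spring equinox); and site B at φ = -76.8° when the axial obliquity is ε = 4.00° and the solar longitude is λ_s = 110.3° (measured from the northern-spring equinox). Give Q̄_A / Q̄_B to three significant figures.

Q̄_A / Q̄_B ≈ 2.90

— Configuration A (φ=+60.7°):
Solar declination: sin δ = sin ε · sin λ_s = sin 4.00° × sin 266.4° = -0.06962, so δ = -3.992°.
cos H₀ = −tan(+60.7°) tan(-3.992°) = 0.1244, H₀ = 1.4461 rad.
Bracket: H₀ sin φ sin δ + cos φ cos δ sin H₀ = 1.4461×0.87207×-0.06962 + 0.48938×0.99757×0.99224 = -0.087798 + 0.484402 = 0.396604.
Q̄ = (S₀/π) × [bracket] = (788/π) × 0.396604 = 99.479 W/m².
— Configuration B (φ=-76.8°):
Solar declination: sin δ = sin ε · sin λ_s = sin 4.00° × sin 110.3° = 0.06542, so δ = +3.751°.
cos H₀ = −tan(-76.8°) tan(+3.751°) = 0.2795, H₀ = 1.2875 rad.
Bracket: H₀ sin φ sin δ + cos φ cos δ sin H₀ = 1.2875×-0.97358×0.06542 + 0.22835×0.99786×0.96014 = -0.082003 + 0.218779 = 0.136776.
Q̄ = (S₀/π) × [bracket] = (788/π) × 0.136776 = 34.307 W/m².
Ratio Q̄_A / Q̄_B = 99.479 / 34.307 = 2.900.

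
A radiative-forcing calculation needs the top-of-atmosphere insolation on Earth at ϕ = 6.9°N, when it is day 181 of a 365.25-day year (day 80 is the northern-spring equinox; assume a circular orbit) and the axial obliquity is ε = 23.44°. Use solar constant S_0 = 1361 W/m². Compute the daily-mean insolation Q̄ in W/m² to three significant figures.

Solar longitude: L_s = 360° × (181 − 80)/365.25 = 99.548°.
sin δ = sin 23.44° × sin 99.548° = 0.39228, so δ = +23.096°.
cos h₀ = −tan(+6.9°) tan(+23.096°) = -0.0516, h₀ = 1.6224 rad.
Bracket: h₀ sin ϕ sin δ + cos ϕ cos δ sin h₀ = 1.6224×0.12014×0.39228 + 0.99276×0.91985×0.99867 = 0.076461 + 0.911976 = 0.988437.
Q̄ = (S_0/π) × [bracket] = (1361/π) × 0.988437 = 428.2 W/m².

Q̄ ≈ 428 W/m²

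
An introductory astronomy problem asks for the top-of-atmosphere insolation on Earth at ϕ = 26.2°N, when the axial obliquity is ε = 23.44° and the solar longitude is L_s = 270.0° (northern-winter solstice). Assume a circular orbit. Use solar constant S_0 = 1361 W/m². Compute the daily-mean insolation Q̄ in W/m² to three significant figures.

Q̄ ≈ 245 W/m²

Solar declination: sin δ = sin ε · sin L_s = sin 23.44° × sin 270.0° = -0.39779, so δ = -23.440°.
cos h₀ = −tan(+26.2°) tan(-23.440°) = 0.2133, h₀ = 1.3558 rad.
Bracket: h₀ sin ϕ sin δ + cos ϕ cos δ sin h₀ = 1.3558×0.44151×-0.39779 + 0.89726×0.91748×0.97698 = -0.238117 + 0.804268 = 0.566151.
Q̄ = (S_0/π) × [bracket] = (1361/π) × 0.566151 = 245.3 W/m².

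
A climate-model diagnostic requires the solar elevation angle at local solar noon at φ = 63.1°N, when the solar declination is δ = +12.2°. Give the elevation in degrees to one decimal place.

39.1°

At local noon the hour angle is zero, so the zenith angle equals |φ − δ| = |+63.1° − (+12.200°)| = 50.900°.
Elevation = 90° − 50.900° = 39.1°.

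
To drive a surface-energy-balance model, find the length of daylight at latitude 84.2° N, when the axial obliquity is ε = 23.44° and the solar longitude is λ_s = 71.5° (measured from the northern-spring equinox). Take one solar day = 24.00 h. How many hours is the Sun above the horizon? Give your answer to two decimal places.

24.00 h

Solar declination: sin δ = sin ε · sin λ_s = sin 23.44° × sin 71.5° = 0.37723, so δ = +22.162°.
Sunrise equation: cos H₀ = −tan φ · tan δ = -4.0101 ≤ −1, so the Sun never sets (polar day) and H₀ = π.
Daylight = 2H₀/(2π) × 24.00 h = (3.1416/π) × 24.00 = 24.00 h.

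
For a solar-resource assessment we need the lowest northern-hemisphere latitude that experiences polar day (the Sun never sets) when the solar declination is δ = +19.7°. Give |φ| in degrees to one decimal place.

|φ| = 70.3°

Polar day requires cos H₀ = −tan φ tan δ ≤ −1, i.e. tan φ tan δ ≥ 1.
The boundary is |tan φ| · |tan δ| = 1, so |φ| = 90° − |δ| = 90° − 19.7° = 70.3° in the northern hemisphere.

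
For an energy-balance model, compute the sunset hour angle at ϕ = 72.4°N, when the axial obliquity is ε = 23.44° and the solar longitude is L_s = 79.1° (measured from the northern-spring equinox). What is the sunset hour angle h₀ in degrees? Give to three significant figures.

Solar declination: sin δ = sin ε · sin L_s = sin 23.44° × sin 79.1° = 0.39061, so δ = +22.993°.
Sunrise equation: cos h₀ = −tan ϕ · tan δ = -1.3376 ≤ −1, so the Sun never sets (polar day) and h₀ = π.

h₀ = 180°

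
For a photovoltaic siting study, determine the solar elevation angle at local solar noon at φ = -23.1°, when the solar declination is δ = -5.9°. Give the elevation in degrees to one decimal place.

At local noon the hour angle is zero, so the zenith angle equals |φ − δ| = |-23.1° − (-5.900°)| = 17.200°.
Elevation = 90° − 17.200° = 72.8°.

72.8°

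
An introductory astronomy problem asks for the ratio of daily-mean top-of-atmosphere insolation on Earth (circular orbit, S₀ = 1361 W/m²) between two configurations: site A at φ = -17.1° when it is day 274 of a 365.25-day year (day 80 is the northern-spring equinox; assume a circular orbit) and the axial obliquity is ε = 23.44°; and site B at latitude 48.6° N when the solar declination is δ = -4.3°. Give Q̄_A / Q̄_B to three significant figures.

— Configuration A (φ=-17.1°):
Solar longitude: λ_s = 360° × (274 − 80)/365.25 = 191.211°.
sin δ = sin 23.44° × sin 191.211° = -0.07734, so δ = -4.436°.
cos H₀ = −tan(-17.1°) tan(-4.436°) = -0.0239, H₀ = 1.5947 rad.
Bracket: H₀ sin φ sin δ + cos φ cos δ sin H₀ = 1.5947×-0.29404×-0.07734 + 0.95579×0.99700×0.99972 = 0.036265 + 0.952656 = 0.988921.
Q̄ = (S₀/π) × [bracket] = (1361/π) × 0.988921 = 428.42 W/m².
— Configuration B (φ=+48.6°):
cos H₀ = −tan(+48.6°) tan(-4.300°) = 0.0853, H₀ = 1.4854 rad.
Bracket: H₀ sin φ sin δ + cos φ cos δ sin H₀ = 1.4854×0.75011×-0.07498 + 0.66131×0.99719×0.99636 = -0.083544 + 0.657051 = 0.573507.
Q̄ = (S₀/π) × [bracket] = (1361/π) × 0.573507 = 248.45 W/m².
Ratio Q̄_A / Q̄_B = 428.42 / 248.45 = 1.724.

Q̄_A / Q̄_B ≈ 1.72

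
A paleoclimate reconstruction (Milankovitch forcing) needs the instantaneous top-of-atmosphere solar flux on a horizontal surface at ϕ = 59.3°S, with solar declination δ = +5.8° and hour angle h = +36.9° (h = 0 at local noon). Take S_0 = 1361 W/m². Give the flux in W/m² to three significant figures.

cos θ_z = sin ϕ sin δ + cos ϕ cos δ cos h = -0.086893 + 0.406183 = 0.319290.
Flux = S_0 · cos θ_z = 1361 × 0.319290 = 434.6 W/m².

435 W/m²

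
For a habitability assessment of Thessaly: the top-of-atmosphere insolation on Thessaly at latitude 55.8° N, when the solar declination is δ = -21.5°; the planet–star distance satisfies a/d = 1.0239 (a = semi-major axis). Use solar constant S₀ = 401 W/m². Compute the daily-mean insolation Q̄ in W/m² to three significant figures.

Q̄ ≈ 18.4 W/m²

cos H₀ = −tan(+55.8°) tan(-21.500°) = 0.5796, H₀ = 0.9525 rad.
Bracket: H₀ sin φ sin δ + cos φ cos δ sin H₀ = 0.9525×0.82708×-0.36650 + 0.56208×0.93042×0.81489 = -0.288726 + 0.426163 = 0.137437.
Inverse-square distance factor (a/d)² = 1.0239² = 1.048371.
Q̄ = (S₀/π) × 1.048371 × [bracket] = (401/π) × 1.048371 × 0.137437 = 18.39 W/m².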